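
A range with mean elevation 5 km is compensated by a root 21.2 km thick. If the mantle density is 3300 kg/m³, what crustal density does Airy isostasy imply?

2670 kg/m³

ρ_c h = (ρ_m − ρ_c) r → ρ_c (h + r) = ρ_m r → ρ_c = ρ_m r / (h + r).
ρ_c = 3300 × 21.2 km / (5 km + 21.2 km) = 2670 kg/m³.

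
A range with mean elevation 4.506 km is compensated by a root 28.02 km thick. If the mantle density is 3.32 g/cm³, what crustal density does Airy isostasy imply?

ρ_c h = (ρ_m − ρ_c) r → ρ_c (h + r) = ρ_m r → ρ_c = ρ_m r / (h + r).
ρ_c = 3.32 × 28.02 km / (4.506 km + 28.02 km) = 2.86 g/cm³.

2.86 g/cm³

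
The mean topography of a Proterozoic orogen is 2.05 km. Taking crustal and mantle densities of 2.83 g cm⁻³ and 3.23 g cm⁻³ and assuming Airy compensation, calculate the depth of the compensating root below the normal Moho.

14.5 km

Balancing pressure at the compensation depth: the weight of the topography is balanced by the buoyancy of the root, ρ_c h = (ρ_m − ρ_c) r.
r = h · ρ_c / (ρ_m − ρ_c) = 2.05 km × 2.83 / (3.23 − 2.83) = 14.5 km.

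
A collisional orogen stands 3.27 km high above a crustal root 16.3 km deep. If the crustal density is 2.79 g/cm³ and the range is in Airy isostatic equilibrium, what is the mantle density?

3.35 g/cm³

Airy balance: ρ_c h = (ρ_m − ρ_c) r → ρ_m = ρ_c (1 + h/r).
ρ_m = 2.79 × (1 + 3.27 km/16.3 km) = 3.35 g/cm³.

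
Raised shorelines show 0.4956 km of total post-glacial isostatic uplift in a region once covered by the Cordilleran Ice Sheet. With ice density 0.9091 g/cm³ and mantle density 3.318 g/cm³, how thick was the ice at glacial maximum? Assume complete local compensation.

u = t ρ_ice/ρ_m → t = u ρ_m/ρ_ice = 0.4956 km × 3.318/0.9091 = 1.81 km.

1.81 km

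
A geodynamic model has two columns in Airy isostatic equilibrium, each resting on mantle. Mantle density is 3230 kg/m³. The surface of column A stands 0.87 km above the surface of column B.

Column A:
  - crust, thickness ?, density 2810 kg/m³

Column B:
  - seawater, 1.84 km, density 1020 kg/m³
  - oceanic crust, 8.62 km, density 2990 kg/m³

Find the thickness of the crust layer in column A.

Take the compensation level at the base of the deeper column (depth z_c below the surface of column A) and equate Σ ρ_i t_i down to z_c; mantle fills any gap and the z_c terms cancel.
Column A: x×2810 + (z_c − 0 − x)×3230
Column B: 0.87×0 + 1.84×1020 + 8.62×2990 + (z_c − 0.87 − 10.46)×3230
The z_c×3230 term appears on both sides and cancels. Collect the known terms of each column as K = Σ(ρt)_known − 3230 × (depth of known layers): K_A = 0 − 3230×0 = 0; K_B = 27650.6 − 3230×(0.87 + 10.46) = −8945.3.
Balance: K_A − x×(3230 − 2810) = K_B, so x = (K_A − K_B)/(3230 − 2810) = 8945.3/420 = 21.3 km.

21.3 km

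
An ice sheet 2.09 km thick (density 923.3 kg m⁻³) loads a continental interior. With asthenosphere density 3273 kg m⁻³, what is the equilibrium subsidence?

0.59 km

Isostatic balance requires: the ice load ρ_ice t is balanced by mantle displaced below, ρ_m s.
s = t ρ_ice / ρ_m = 2.09 km × 923.3/3273 = 0.59 km.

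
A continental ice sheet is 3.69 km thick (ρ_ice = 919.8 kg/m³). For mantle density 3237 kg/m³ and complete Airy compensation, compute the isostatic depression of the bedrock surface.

By Archimedes' principle applied to the lithosphere: the ice load ρ_ice t is balanced by mantle displaced below, ρ_m s.
s = t ρ_ice / ρ_m = 3.69 km × 919.8/3237 = 1.05 km.

1.05 km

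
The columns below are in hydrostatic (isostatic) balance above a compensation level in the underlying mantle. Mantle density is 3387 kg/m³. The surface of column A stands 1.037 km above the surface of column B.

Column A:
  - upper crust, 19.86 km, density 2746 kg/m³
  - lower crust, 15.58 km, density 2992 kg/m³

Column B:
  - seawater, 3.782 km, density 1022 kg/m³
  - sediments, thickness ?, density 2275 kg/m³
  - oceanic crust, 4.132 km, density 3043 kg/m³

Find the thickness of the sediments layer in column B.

4.5 km

Take the compensation level at the base of the deeper column (depth z_c below the surface of column A) and equate Σ ρ_i t_i down to z_c; mantle fills any gap and the z_c terms cancel.
Column A: 19.86×2746 + 15.58×2992 + (z_c − 35.44)×3387
Column B: 1.037×0 + 3.782×1022 + x×2275 + 4.132×3043 + (z_c − 1.037 − 7.914 − x)×3387
The z_c×3387 term appears on both sides and cancels. Collect the known terms of each column as K = Σ(ρt)_known − 3387 × (depth of known layers): K_A = 101150.92 − 3387×35.44 = −18884.36; K_B = 16438.88 − 3387×(1.037 + 7.914) = −13878.157.
Balance: K_A = K_B − x×(3387 − 2275), so x = (K_B − K_A)/(3387 − 2275) = 5006.2/1112 = 4.5 km.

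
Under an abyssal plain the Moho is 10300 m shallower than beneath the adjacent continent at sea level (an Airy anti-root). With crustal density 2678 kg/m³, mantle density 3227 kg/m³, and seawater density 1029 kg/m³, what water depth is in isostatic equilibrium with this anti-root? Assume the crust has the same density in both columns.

3430 m

Replacing a thickness d of crust by seawater at the top must be balanced by replacing crust with mantle at the base: d (ρ_c − ρ_w) = a (ρ_m − ρ_c).
d = a (ρ_m − ρ_c)/(ρ_c − ρ_w) = 10300 m × 549/1649 = 3430 m.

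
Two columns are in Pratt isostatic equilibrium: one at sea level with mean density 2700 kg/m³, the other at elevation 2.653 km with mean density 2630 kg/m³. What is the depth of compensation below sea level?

99.7 km

ρ_ref D = ρ (D + h) → D (ρ_ref − ρ) = ρ h.
D = ρ h/(ρ_ref − ρ) = 2630 × 2.653 km/(2700 − 2630) = 99.7 km.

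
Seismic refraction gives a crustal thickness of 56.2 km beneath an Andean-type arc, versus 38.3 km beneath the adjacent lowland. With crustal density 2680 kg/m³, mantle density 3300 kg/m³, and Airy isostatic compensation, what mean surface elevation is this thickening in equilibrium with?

Excess crust Δ = 56.2 km − 38.3 km = 17.9 km, split between elevation h and root r with h + r = Δ.
Airy balance ρ_c h = (ρ_m − ρ_c) r gives r = h ρ_c/(ρ_m − ρ_c), so h (1 + ρ_c/(ρ_m − ρ_c)) = Δ, i.e. h = Δ (ρ_m − ρ_c)/ρ_m.
h = 17.9 km × 620/3300 = 3.36 km.

3.36 km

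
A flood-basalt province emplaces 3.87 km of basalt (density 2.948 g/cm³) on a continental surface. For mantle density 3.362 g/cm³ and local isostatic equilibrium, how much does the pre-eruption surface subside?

3.39 km

Subaerial loading: s = t ρ_load / ρ_m.
s = 3.87 km × 2.948/3.362 = 3.39 km.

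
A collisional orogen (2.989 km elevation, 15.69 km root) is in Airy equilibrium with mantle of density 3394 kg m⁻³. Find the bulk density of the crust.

ρ_c h = (ρ_m − ρ_c) r → ρ_c (h + r) = ρ_m r → ρ_c = ρ_m r / (h + r).
ρ_c = 3394 × 15.69 km / (2.989 km + 15.69 km) = 2850 kg m⁻³.

2850 kg m⁻³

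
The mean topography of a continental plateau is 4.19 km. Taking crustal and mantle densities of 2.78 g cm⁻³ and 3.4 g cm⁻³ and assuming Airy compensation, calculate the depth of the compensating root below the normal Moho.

18.8 km

In Airy isostatic equilibrium: the weight of the topography is balanced by the buoyancy of the root, ρ_c h = (ρ_m − ρ_c) r.
r = h · ρ_c / (ρ_m − ρ_c) = 4.19 km × 2.78 / (3.4 − 2.78) = 18.8 km.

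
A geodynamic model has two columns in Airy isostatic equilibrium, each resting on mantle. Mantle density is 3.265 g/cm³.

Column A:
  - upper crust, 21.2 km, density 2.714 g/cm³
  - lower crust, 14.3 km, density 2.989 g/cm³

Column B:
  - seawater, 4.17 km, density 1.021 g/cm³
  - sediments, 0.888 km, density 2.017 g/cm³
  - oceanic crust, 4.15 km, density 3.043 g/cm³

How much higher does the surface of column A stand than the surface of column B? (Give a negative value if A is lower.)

1.3 km

For any compensation level in the mantle, the mantle terms cancel and isostasy reduces to e = (Σt_A − Σt_B) − (Σ(ρt)_A − Σ(ρt)_B) / ρ_m.
Σt_A = 35.5 km; Σt_B = 9.208 km; Σ(ρt)_A = 100.2795; Σ(ρt)_B = 18.677116 (in km·g/cm³).
e = (35.5 − 9.208) − (100.2795 − 18.677116) / 3.265 = 1.3 km.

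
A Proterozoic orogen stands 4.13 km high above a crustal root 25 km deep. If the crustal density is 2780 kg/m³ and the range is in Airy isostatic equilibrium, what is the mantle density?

Airy balance: ρ_c h = (ρ_m − ρ_c) r → ρ_m = ρ_c (1 + h/r).
ρ_m = 2780 × (1 + 4.13 km/25 km) = 3240 kg/m³.

3240 kg/m³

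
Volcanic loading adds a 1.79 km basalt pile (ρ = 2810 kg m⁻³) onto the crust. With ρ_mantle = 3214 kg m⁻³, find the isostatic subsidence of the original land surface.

Subaerial loading: s = t ρ_load / ρ_m.
s = 1.79 km × 2810/3214 = 1.56 km.

1.56 km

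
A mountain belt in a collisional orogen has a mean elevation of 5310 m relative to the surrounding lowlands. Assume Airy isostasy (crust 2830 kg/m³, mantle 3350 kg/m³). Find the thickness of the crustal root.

Balancing pressure at the compensation depth: the weight of the topography is balanced by the buoyancy of the root, ρ_c h = (ρ_m − ρ_c) r.
r = h · ρ_c / (ρ_m − ρ_c) = 5310 m × 2830 / (3350 − 2830) = 28900 m.

28900 m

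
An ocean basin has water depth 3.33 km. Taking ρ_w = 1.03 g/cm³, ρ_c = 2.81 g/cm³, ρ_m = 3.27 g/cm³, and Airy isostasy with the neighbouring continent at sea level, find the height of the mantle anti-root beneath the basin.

12.9 km

By Archimedes' principle applied to the lithosphere: replacing crust with seawater at the top is compensated by replacing crust with mantle at the base: d (ρ_c − ρ_w) = a (ρ_m − ρ_c).
a = d (ρ_c − ρ_w)/(ρ_m − ρ_c) = 3.33 km × 1.78/0.46 = 12.9 km.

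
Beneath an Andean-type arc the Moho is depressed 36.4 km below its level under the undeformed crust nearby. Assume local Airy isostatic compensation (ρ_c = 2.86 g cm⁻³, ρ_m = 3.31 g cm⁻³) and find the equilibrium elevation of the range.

5.73 km

By Archimedes' principle applied to the lithosphere: ρ_c h = (ρ_m − ρ_c) r.
h = r (ρ_m − ρ_c) / ρ_c = 36.4 km × (3.31 − 2.86) / 2.86 = 5.73 km.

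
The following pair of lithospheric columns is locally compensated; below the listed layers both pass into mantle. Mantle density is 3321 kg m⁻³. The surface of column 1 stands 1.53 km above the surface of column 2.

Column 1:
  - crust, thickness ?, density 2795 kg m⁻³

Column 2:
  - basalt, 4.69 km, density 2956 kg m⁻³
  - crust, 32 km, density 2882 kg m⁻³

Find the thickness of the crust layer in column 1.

Take the compensation level at the base of the deeper column (depth z_c below the surface of column 1) and equate Σ ρ_i t_i down to z_c; mantle fills any gap and the z_c terms cancel.
Column 1: x×2795 + (z_c − 0 − x)×3321
Column 2: 1.53×0 + 4.69×2956 + 32×2882 + (z_c − 1.53 − 36.69)×3321
The z_c×3321 term appears on both sides and cancels. Collect the known terms of each column as K = Σ(ρt)_known − 3321 × (depth of known layers): K_1 = 0 − 3321×0 = 0; K_2 = 106087.64 − 3321×(1.53 + 36.69) = −20840.98.
Balance: K_1 − x×(3321 − 2795) = K_2, so x = (K_1 − K_2)/(3321 − 2795) = 20841/526 = 39.6 km.

39.6 km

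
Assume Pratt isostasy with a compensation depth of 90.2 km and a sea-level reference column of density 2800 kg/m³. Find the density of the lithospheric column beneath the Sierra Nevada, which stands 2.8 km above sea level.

2720 kg/m³

Pratt balance: ρ_ref D = ρ (D + h).
ρ = ρ_ref D/(D + h) = 2800 × 90.2 km/(90.2 km + 2.8 km) = 2720 kg/m³.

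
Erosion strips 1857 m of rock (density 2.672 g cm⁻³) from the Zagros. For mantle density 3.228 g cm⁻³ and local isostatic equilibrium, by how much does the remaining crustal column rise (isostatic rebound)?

1540 m

Unloading: uplift u = e ρ_c/ρ_m = 1857 m × 2.672/3.228 = 1540 m.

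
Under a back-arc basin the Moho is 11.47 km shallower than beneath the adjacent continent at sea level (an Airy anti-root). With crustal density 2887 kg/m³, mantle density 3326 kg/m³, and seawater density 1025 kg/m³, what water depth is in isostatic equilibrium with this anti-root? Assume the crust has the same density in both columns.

Replacing a thickness d of crust by seawater at the top must be balanced by replacing crust with mantle at the base: d (ρ_c − ρ_w) = a (ρ_m − ρ_c).
d = a (ρ_m − ρ_c)/(ρ_c − ρ_w) = 11.47 km × 439/1862 = 2.7 km.

2.7 km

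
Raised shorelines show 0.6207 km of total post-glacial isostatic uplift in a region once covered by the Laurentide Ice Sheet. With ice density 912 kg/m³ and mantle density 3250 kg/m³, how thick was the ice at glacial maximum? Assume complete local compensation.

u = t ρ_ice/ρ_m → t = u ρ_m/ρ_ice = 0.6207 km × 3250/912 = 2.21 km.

2.21 km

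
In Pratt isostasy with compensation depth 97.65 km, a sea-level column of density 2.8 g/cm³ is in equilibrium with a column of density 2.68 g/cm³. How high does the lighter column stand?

4.37 km

ρ_ref D = ρ (D + h) → h = D (ρ_ref − ρ)/ρ.
h = 97.65 km × (2.8 − 2.68)/2.68 = 4.37 km.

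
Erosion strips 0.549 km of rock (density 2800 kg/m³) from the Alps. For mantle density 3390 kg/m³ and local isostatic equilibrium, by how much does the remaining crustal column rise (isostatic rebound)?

Unloading: uplift u = e ρ_c/ρ_m = 0.549 km × 2800/3390 = 0.453 km.

0.453 km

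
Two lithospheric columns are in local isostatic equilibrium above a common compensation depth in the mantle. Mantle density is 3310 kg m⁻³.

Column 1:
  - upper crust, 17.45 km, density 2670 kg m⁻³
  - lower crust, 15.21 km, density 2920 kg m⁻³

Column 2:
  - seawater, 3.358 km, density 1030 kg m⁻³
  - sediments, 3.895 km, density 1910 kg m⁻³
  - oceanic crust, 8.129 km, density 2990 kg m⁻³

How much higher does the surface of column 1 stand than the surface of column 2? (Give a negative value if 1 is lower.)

0.42 km

For any compensation level in the mantle, the mantle terms cancel and isostasy reduces to e = (Σt_1 − Σt_2) − (Σ(ρt)_1 − Σ(ρt)_2) / ρ_m.
Σt_1 = 32.66 km; Σt_2 = 15.382 km; Σ(ρt)_1 = 91004.7; Σ(ρt)_2 = 35203.9 (in km·kg m⁻³).
e = (32.66 − 15.382) − (91004.7 − 35203.9) / 3310 = 0.42 km.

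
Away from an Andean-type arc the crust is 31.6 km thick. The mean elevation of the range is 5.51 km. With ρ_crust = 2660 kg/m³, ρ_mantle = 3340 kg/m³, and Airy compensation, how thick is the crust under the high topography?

Root depth r = h ρ_c / (ρ_m − ρ_c) = 5.51 km × 2660 / 680 = 21.55 km.
Total thickness = T + h + r = 31.6 km + 5.51 km + 21.55 km = 58.7 km.

58.7 km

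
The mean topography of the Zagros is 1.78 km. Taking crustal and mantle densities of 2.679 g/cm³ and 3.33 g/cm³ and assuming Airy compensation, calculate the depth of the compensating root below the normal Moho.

Equating mass per unit area of the two columns: the weight of the topography is balanced by the buoyancy of the root, ρ_c h = (ρ_m − ρ_c) r.
r = h · ρ_c / (ρ_m − ρ_c) = 1.78 km × 2.679 / (3.33 − 2.679) = 7.33 km.

7.33 km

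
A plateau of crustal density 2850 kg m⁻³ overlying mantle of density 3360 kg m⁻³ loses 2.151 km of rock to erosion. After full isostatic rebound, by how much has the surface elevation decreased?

Rebound u = e ρ_c/ρ_m = 2.151 km × 2850/3360 = 1.825 km.
Net surface drop = e − u = 2.151 km − 1.825 km = e (ρ_m − ρ_c)/ρ_m = 0.326 km.

0.326 km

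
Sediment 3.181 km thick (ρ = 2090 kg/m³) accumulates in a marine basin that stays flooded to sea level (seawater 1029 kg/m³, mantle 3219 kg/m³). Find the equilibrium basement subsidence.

Submarine loading: the sediment displaces seawater, and the subsidence is in turn flooded, so s (ρ_m − ρ_w) = t (ρ_sed − ρ_w).
s = 3.181 km × (2090 − 1029) / (3219 − 1029) = 1.54 km.

1.54 km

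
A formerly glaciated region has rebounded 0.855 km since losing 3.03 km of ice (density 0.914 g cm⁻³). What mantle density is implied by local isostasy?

3.24 g cm⁻³

ρ_m = ρ_ice t / u = 0.914 × 3.03 km/0.855 km = 3.24 g cm⁻³.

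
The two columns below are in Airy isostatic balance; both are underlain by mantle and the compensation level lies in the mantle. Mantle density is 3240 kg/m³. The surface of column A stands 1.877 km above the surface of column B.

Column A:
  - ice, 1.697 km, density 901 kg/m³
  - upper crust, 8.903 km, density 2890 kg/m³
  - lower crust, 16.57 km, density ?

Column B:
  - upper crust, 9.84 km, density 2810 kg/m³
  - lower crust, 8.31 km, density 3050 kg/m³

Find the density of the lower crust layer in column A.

2950 kg/m³

Take the compensation level at the base of the deeper column (depth z_c below the surface of column A) and equate Σ ρ_i t_i down to z_c; mantle fills any gap and the z_c terms cancel.
Column A: 1.697×901 + 8.903×2890 + 16.57×ρ + (z_c − 27.17)×3240
Column B: 1.877×0 + 9.84×2810 + 8.31×3050 + (z_c − 1.877 − 18.15)×3240
The z_c×3240 term appears on both sides and cancels. Collect the known terms of each column as K = Σ(ρt)_known − 3240 × (depth of known layers): K_A = 27258.667 − 3240×27.17 = −60772.133; K_B = 52995.9 − 3240×(1.877 + 18.15) = −11891.58.
Balance: K_A + 16.57×ρ = K_B, so ρ = (K_B − K_A)/16.57 = 48880.6/16.57 = 2950 kg/m³.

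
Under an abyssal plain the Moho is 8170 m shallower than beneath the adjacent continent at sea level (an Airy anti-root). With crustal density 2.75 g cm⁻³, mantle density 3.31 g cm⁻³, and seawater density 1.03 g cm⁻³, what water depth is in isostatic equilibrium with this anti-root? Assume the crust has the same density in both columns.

2660 m

Replacing a thickness d of crust by seawater at the top must be balanced by replacing crust with mantle at the base: d (ρ_c − ρ_w) = a (ρ_m − ρ_c).
d = a (ρ_m − ρ_c)/(ρ_c − ρ_w) = 8170 m × 0.56/1.72 = 2660 m.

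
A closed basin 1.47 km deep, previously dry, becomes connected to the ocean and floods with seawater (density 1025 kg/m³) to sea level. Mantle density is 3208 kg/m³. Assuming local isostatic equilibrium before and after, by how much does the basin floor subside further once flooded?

0.69 km

After flooding the water column is d + s deep. Its weight must equal the weight of mantle displaced by the extra subsidence s: (d + s) ρ_w = s ρ_m.
s = d ρ_w / (ρ_m − ρ_w) = 1.47 km × 1025/(3208 − 1025) = 0.69 km.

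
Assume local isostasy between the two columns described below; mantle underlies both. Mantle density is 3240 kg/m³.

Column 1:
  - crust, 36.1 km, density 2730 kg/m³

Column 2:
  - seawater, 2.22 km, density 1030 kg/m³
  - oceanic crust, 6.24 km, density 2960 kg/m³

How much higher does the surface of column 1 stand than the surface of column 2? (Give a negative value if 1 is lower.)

For any compensation level in the mantle, the mantle terms cancel and isostasy reduces to e = (Σt_1 − Σt_2) − (Σ(ρt)_1 − Σ(ρt)_2) / ρ_m.
Σt_1 = 36.1 km; Σt_2 = 8.46 km; Σ(ρt)_1 = 98553; Σ(ρt)_2 = 20757 (in km·kg/m³).
e = (36.1 − 8.46) − (98553 − 20757) / 3240 = 3.63 km.

3.63 km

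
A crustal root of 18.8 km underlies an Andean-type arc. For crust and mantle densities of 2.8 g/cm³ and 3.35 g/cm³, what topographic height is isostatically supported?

For local isostatic compensation: ρ_c h = (ρ_m − ρ_c) r.
h = r (ρ_m − ρ_c) / ρ_c = 18.8 km × (3.35 − 2.8) / 2.8 = 3.69 km.

3.69 km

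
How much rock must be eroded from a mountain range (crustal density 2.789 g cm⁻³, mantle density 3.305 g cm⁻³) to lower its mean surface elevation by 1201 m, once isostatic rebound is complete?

7690 m

Net drop Δ = e − u = e − e ρ_c/ρ_m = e (ρ_m − ρ_c)/ρ_m.
e = Δ ρ_m/(ρ_m − ρ_c) = 1201 m × 3.305/0.516 = 7690 m.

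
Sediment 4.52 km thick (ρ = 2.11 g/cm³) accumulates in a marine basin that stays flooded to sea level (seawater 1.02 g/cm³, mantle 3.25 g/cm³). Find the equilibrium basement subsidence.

2.21 km

Submarine loading: the sediment displaces seawater, and the subsidence is in turn flooded, so s (ρ_m − ρ_w) = t (ρ_sed − ρ_w).
s = 4.52 km × (2.11 − 1.02) / (3.25 − 1.02) = 2.21 km.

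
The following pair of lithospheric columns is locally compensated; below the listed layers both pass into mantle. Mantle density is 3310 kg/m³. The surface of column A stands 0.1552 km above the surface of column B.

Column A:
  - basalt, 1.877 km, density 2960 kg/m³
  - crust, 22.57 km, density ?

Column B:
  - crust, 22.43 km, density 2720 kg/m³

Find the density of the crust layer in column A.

Take the compensation level at the base of the deeper column (depth z_c below the surface of column A) and equate Σ ρ_i t_i down to z_c; mantle fills any gap and the z_c terms cancel.
Column A: 1.877×2960 + 22.57×ρ + (z_c − 24.447)×3310
Column B: 0.1552×0 + 22.43×2720 + (z_c − 0.1552 − 22.43)×3310
The z_c×3310 term appears on both sides and cancels. Collect the known terms of each column as K = Σ(ρt)_known − 3310 × (depth of known layers): K_A = 5555.92 − 3310×24.447 = −75363.65; K_B = 61009.6 − 3310×(0.1552 + 22.43) = −13747.412.
Balance: K_A + 22.57×ρ = K_B, so ρ = (K_B − K_A)/22.57 = 61616.2/22.57 = 2730 kg/m³.

2730 kg/m³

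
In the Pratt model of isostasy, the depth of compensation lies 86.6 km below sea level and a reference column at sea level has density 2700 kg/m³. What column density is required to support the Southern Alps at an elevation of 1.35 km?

Pratt balance: ρ_ref D = ρ (D + h).
ρ = ρ_ref D/(D + h) = 2700 × 86.6 km/(86.6 km + 1.35 km) = 2660 kg/m³.

2660 kg/m³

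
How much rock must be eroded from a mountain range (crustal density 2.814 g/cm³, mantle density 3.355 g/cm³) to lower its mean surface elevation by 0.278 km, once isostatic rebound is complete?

1.72 km

Net drop Δ = e − u = e − e ρ_c/ρ_m = e (ρ_m − ρ_c)/ρ_m.
e = Δ ρ_m/(ρ_m − ρ_c) = 0.278 km × 3.355/0.541 = 1.72 km.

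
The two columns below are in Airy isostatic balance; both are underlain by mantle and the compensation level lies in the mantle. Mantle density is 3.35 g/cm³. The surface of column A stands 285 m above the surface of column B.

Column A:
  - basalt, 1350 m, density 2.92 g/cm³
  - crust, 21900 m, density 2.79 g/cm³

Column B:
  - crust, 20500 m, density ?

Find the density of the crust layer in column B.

2.77 g/cm³

Take the compensation level at the base of the deeper column (depth z_c below the surface of column A) and equate Σ ρ_i t_i down to z_c; mantle fills any gap and the z_c terms cancel.
Column A: 1350×2.92 + 21900×2.79 + (z_c − 23250)×3.35
Column B: 285×0 + 20500×ρ + (z_c − 285 − 20500)×3.35
The z_c×3.35 term appears on both sides and cancels. Collect the known terms of each column as K = Σ(ρt)_known − 3.35 × (depth of known layers): K_A = 65043 − 3.35×23250 = −12844.5; K_B = 0 − 3.35×(285 + 20500) = −69629.75.
Balance: K_A = K_B + 20500×ρ, so ρ = (K_A − K_B)/20500 = 56785.2/20500 = 2.77 g/cm³.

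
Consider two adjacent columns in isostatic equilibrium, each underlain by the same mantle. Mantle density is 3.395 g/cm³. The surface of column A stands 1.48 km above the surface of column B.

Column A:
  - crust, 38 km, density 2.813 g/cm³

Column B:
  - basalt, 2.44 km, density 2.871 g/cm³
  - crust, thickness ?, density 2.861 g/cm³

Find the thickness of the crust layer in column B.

29.6 km

Take the compensation level at the base of the deeper column (depth z_c below the surface of column A) and equate Σ ρ_i t_i down to z_c; mantle fills any gap and the z_c terms cancel.
Column A: 38×2.813 + (z_c − 38)×3.395
Column B: 1.48×0 + 2.44×2.871 + x×2.861 + (z_c − 1.48 − 2.44 − x)×3.395
The z_c×3.395 term appears on both sides and cancels. Collect the known terms of each column as K = Σ(ρt)_known − 3.395 × (depth of known layers): K_A = 106.894 − 3.395×38 = −22.116; K_B = 7.00524 − 3.395×(1.48 + 2.44) = −6.30316.
Balance: K_A = K_B − x×(3.395 − 2.861), so x = (K_B − K_A)/(3.395 − 2.861) = 15.8128/0.534 = 29.6 km.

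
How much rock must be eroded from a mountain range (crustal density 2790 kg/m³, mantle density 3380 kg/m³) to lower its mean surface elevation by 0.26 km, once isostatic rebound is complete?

1.49 km

Net drop Δ = e − u = e − e ρ_c/ρ_m = e (ρ_m − ρ_c)/ρ_m.
e = Δ ρ_m/(ρ_m − ρ_c) = 0.26 km × 3380/590 = 1.49 km.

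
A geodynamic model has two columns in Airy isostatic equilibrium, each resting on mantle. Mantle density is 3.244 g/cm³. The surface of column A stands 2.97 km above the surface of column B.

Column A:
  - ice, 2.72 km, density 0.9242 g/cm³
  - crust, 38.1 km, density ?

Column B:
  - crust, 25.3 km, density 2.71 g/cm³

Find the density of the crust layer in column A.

Take the compensation level at the base of the deeper column (depth z_c below the surface of column A) and equate Σ ρ_i t_i down to z_c; mantle fills any gap and the z_c terms cancel.
Column A: 2.72×0.9242 + 38.1×ρ + (z_c − 40.82)×3.244
Column B: 2.97×0 + 25.3×2.71 + (z_c − 2.97 − 25.3)×3.244
The z_c×3.244 term appears on both sides and cancels. Collect the known terms of each column as K = Σ(ρt)_known − 3.244 × (depth of known layers): K_A = 2.513824 − 3.244×40.82 = −129.906256; K_B = 68.563 − 3.244×(2.97 + 25.3) = −23.14488.
Balance: K_A + 38.1×ρ = K_B, so ρ = (K_B − K_A)/38.1 = 106.761/38.1 = 2.8 g/cm³.

2.8 g/cm³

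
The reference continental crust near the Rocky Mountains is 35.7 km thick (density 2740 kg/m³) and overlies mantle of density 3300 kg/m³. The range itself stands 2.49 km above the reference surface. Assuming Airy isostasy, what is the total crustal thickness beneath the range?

50.4 km

Root depth r = h ρ_c / (ρ_m − ρ_c) = 2.49 km × 2740 / 560 = 12.18 km.
Total thickness = T + h + r = 35.7 km + 2.49 km + 12.18 km = 50.4 km.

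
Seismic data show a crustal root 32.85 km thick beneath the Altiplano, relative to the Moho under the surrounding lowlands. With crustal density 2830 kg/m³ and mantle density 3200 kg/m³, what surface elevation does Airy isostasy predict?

Balancing pressure at the compensation depth: ρ_c h = (ρ_m − ρ_c) r.
h = r (ρ_m − ρ_c) / ρ_c = 32.85 km × (3200 − 2830) / 2830 = 4.29 km.

4.29 km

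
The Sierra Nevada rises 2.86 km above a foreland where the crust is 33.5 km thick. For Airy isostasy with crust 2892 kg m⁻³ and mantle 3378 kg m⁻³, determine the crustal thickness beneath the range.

Root depth r = h ρ_c / (ρ_m − ρ_c) = 2.86 km × 2892 / 486 = 17.02 km.
Total thickness = T + h + r = 33.5 km + 2.86 km + 17.02 km = 53.4 km.

53.4 km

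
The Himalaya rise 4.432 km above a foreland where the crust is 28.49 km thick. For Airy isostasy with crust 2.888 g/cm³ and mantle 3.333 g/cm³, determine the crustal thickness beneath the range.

Root depth r = h ρ_c / (ρ_m − ρ_c) = 4.432 km × 2.888 / 0.445 = 28.76 km.
Total thickness = T + h + r = 28.49 km + 4.432 km + 28.76 km = 61.7 km.

61.7 km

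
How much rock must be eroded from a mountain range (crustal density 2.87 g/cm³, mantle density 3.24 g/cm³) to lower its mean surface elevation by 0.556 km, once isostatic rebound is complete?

Net drop Δ = e − u = e − e ρ_c/ρ_m = e (ρ_m − ρ_c)/ρ_m.
e = Δ ρ_m/(ρ_m − ρ_c) = 0.556 km × 3.24/0.37 = 4.87 km.

4.87 km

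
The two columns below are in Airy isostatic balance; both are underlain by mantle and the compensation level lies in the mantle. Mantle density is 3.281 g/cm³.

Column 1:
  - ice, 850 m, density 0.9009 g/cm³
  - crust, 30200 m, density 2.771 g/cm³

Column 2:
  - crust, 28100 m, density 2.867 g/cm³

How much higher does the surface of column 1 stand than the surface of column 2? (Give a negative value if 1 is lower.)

For any compensation level in the mantle, the mantle terms cancel and isostasy reduces to e = (Σt_1 − Σt_2) − (Σ(ρt)_1 − Σ(ρt)_2) / ρ_m.
Σt_1 = 31050 m; Σt_2 = 28100 m; Σ(ρt)_1 = 84449.965; Σ(ρt)_2 = 80562.7 (in m·g/cm³).
e = (31050 − 28100) − (84449.965 − 80562.7) / 3.281 = 1770 m.

1770 m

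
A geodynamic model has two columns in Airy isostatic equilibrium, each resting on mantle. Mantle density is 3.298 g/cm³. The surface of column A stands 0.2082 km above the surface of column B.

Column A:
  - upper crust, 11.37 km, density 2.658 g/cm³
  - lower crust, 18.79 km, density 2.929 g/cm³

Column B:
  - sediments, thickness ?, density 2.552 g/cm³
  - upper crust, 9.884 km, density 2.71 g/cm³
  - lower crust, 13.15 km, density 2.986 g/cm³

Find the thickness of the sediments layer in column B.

Take the compensation level at the base of the deeper column (depth z_c below the surface of column A) and equate Σ ρ_i t_i down to z_c; mantle fills any gap and the z_c terms cancel.
Column A: 11.37×2.658 + 18.79×2.929 + (z_c − 30.16)×3.298
Column B: 0.2082×0 + x×2.552 + 9.884×2.71 + 13.15×2.986 + (z_c − 0.2082 − 23.034 − x)×3.298
The z_c×3.298 term appears on both sides and cancels. Collect the known terms of each column as K = Σ(ρt)_known − 3.298 × (depth of known layers): K_A = 85.25737 − 3.298×30.16 = −14.21031; K_B = 66.05154 − 3.298×(0.2082 + 23.034) = −10.6012356.
Balance: K_A = K_B − x×(3.298 − 2.552), so x = (K_B − K_A)/(3.298 − 2.552) = 3.60907/0.746 = 4.84 km.

4.84 km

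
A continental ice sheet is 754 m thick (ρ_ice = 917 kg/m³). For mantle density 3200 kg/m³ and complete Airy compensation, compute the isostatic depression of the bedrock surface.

Isostatic balance requires: the ice load ρ_ice t is balanced by mantle displaced below, ρ_m s.
s = t ρ_ice / ρ_m = 754 m × 917/3200 = 216 m.

216 m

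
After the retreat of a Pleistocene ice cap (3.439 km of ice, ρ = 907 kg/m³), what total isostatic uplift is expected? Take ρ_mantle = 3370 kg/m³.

Removing the load lets mantle flow back in; uplift u satisfies ρ_ice t = ρ_m u.
u = t ρ_ice/ρ_m = 3.439 km × 907/3370 = 0.926 km.

0.926 km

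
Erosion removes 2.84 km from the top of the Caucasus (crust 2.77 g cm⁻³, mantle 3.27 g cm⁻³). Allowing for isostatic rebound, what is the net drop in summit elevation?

Rebound u = e ρ_c/ρ_m = 2.84 km × 2.77/3.27 = 2.406 km.
Net surface drop = e − u = 2.84 km − 2.406 km = e (ρ_m − ρ_c)/ρ_m = 0.434 km.

0.434 km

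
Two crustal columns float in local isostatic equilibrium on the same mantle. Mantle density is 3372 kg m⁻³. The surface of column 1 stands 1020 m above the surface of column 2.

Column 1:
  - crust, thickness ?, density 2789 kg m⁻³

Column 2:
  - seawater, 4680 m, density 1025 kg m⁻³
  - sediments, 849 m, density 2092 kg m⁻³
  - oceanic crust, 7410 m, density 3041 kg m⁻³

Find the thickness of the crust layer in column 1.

30800 m

Take the compensation level at the base of the deeper column (depth z_c below the surface of column 1) and equate Σ ρ_i t_i down to z_c; mantle fills any gap and the z_c terms cancel.
Column 1: x×2789 + (z_c − 0 − x)×3372
Column 2: 1020×0 + 4680×1025 + 849×2092 + 7410×3041 + (z_c − 1020 − 12939)×3372
The z_c×3372 term appears on both sides and cancels. Collect the known terms of each column as K = Σ(ρt)_known − 3372 × (depth of known layers): K_1 = 0 − 3372×0 = 0; K_2 = 29106918 − 3372×(1020 + 12939) = −17962830.
Balance: K_1 − x×(3372 − 2789) = K_2, so x = (K_1 − K_2)/(3372 − 2789) = 17962800/583 = 30800 m.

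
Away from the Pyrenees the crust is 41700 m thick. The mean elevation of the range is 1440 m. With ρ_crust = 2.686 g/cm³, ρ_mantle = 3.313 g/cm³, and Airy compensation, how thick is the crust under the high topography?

Root depth r = h ρ_c / (ρ_m − ρ_c) = 1440 m × 2.686 / 0.627 = 6169 m.
Total thickness = T + h + r = 41700 m + 1440 m + 6169 m = 49300 m.

49300 m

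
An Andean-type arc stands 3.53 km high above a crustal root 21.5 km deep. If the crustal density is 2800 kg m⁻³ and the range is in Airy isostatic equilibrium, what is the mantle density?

Airy balance: ρ_c h = (ρ_m − ρ_c) r → ρ_m = ρ_c (1 + h/r).
ρ_m = 2800 × (1 + 3.53 km/21.5 km) = 3260 kg m⁻³.

3260 kg m⁻³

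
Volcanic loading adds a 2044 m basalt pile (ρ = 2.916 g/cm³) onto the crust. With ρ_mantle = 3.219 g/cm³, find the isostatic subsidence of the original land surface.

1850 m

Subaerial loading: s = t ρ_load / ρ_m.
s = 2044 m × 2.916/3.219 = 1850 m.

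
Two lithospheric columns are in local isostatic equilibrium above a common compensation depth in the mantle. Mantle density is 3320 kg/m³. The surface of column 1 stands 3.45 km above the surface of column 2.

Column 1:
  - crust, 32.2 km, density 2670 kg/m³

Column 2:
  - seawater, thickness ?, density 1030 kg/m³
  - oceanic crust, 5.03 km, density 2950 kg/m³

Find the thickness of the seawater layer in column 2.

Take the compensation level at the base of the deeper column (depth z_c below the surface of column 1) and equate Σ ρ_i t_i down to z_c; mantle fills any gap and the z_c terms cancel.
Column 1: 32.2×2670 + (z_c − 32.2)×3320
Column 2: 3.45×0 + x×1030 + 5.03×2950 + (z_c − 3.45 − 5.03 − x)×3320
The z_c×3320 term appears on both sides and cancels. Collect the known terms of each column as K = Σ(ρt)_known − 3320 × (depth of known layers): K_1 = 85974 − 3320×32.2 = −20930; K_2 = 14838.5 − 3320×(3.45 + 5.03) = −13315.1.
Balance: K_1 = K_2 − x×(3320 − 1030), so x = (K_2 − K_1)/(3320 − 1030) = 7614.9/2290 = 3.33 km.

3.33 km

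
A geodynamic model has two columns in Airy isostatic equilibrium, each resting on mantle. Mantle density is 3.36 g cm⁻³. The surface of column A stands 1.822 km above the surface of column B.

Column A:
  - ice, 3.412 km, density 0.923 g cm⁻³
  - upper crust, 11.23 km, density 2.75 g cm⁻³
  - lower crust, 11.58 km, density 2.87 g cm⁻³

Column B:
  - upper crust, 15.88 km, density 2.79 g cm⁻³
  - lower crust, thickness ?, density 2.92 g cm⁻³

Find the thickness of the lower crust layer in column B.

Take the compensation level at the base of the deeper column (depth z_c below the surface of column A) and equate Σ ρ_i t_i down to z_c; mantle fills any gap and the z_c terms cancel.
Column A: 3.412×0.923 + 11.23×2.75 + 11.58×2.87 + (z_c − 26.222)×3.36
Column B: 1.822×0 + 15.88×2.79 + x×2.92 + (z_c − 1.822 − 15.88 − x)×3.36
The z_c×3.36 term appears on both sides and cancels. Collect the known terms of each column as K = Σ(ρt)_known − 3.36 × (depth of known layers): K_A = 67.266376 − 3.36×26.222 = −20.839544; K_B = 44.3052 − 3.36×(1.822 + 15.88) = −15.17352.
Balance: K_A = K_B − x×(3.36 − 2.92), so x = (K_B − K_A)/(3.36 − 2.92) = 5.66602/0.44 = 12.9 km.

12.9 km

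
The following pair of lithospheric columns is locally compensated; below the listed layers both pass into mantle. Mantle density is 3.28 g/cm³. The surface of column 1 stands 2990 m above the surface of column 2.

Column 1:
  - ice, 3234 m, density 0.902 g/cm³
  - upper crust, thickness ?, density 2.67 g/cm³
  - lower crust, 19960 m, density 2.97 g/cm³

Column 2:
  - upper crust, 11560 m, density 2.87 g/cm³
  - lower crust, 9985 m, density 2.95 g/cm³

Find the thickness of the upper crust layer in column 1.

6500 m

Take the compensation level at the base of the deeper column (depth z_c below the surface of column 1) and equate Σ ρ_i t_i down to z_c; mantle fills any gap and the z_c terms cancel.
Column 1: 3234×0.902 + x×2.67 + 19960×2.97 + (z_c − 23194 − x)×3.28
Column 2: 2990×0 + 11560×2.87 + 9985×2.95 + (z_c − 2990 − 21545)×3.28
The z_c×3.28 term appears on both sides and cancels. Collect the known terms of each column as K = Σ(ρt)_known − 3.28 × (depth of known layers): K_1 = 62198.268 − 3.28×23194 = −13878.052; K_2 = 62632.95 − 3.28×(2990 + 21545) = −17841.85.
Balance: K_1 − x×(3.28 − 2.67) = K_2, so x = (K_1 − K_2)/(3.28 − 2.67) = 3963.8/0.61 = 6500 m.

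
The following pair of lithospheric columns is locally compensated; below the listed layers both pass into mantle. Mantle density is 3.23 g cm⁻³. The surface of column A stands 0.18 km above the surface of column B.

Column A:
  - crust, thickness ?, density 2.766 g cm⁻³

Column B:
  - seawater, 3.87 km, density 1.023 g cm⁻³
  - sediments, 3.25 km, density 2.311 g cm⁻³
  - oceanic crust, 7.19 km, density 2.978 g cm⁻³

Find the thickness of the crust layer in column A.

30 km

Take the compensation level at the base of the deeper column (depth z_c below the surface of column A) and equate Σ ρ_i t_i down to z_c; mantle fills any gap and the z_c terms cancel.
Column A: x×2.766 + (z_c − 0 − x)×3.23
Column B: 0.18×0 + 3.87×1.023 + 3.25×2.311 + 7.19×2.978 + (z_c − 0.18 − 14.31)×3.23
The z_c×3.23 term appears on both sides and cancels. Collect the known terms of each column as K = Σ(ρt)_known − 3.23 × (depth of known layers): K_A = 0 − 3.23×0 = 0; K_B = 32.88158 − 3.23×(0.18 + 14.31) = −13.92112.
Balance: K_A − x×(3.23 − 2.766) = K_B, so x = (K_A − K_B)/(3.23 − 2.766) = 13.9211/0.464 = 30 km.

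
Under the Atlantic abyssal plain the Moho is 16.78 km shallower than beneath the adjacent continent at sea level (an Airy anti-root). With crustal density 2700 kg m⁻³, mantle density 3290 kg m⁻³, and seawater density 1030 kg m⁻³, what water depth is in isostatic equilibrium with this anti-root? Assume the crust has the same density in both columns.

5.93 km

Replacing a thickness d of crust by seawater at the top must be balanced by replacing crust with mantle at the base: d (ρ_c − ρ_w) = a (ρ_m − ρ_c).
d = a (ρ_m − ρ_c)/(ρ_c − ρ_w) = 16.78 km × 590/1670 = 5.93 km.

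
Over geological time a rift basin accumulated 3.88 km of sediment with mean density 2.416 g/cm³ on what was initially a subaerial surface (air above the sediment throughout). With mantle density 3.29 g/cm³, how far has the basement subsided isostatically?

Subaerial load: s = t ρ_sed / ρ_m = 3.88 km × 2.416/3.29 = 2.85 km.

2.85 km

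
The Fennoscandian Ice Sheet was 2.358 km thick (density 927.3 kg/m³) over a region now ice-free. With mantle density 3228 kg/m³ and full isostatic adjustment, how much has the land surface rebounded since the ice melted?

Removing the load lets mantle flow back in; uplift u satisfies ρ_ice t = ρ_m u.
u = t ρ_ice/ρ_m = 2.358 km × 927.3/3228 = 0.677 km.

0.677 km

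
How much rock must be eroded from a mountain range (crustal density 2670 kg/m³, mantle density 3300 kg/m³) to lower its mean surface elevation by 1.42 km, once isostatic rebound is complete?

7.44 km

Net drop Δ = e − u = e − e ρ_c/ρ_m = e (ρ_m − ρ_c)/ρ_m.
e = Δ ρ_m/(ρ_m − ρ_c) = 1.42 km × 3300/630 = 7.44 km.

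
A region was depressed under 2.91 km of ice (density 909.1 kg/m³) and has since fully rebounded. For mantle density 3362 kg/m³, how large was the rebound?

Removing the load lets mantle flow back in; uplift u satisfies ρ_ice t = ρ_m u.
u = t ρ_ice/ρ_m = 2.91 km × 909.1/3362 = 0.787 km.

0.787 km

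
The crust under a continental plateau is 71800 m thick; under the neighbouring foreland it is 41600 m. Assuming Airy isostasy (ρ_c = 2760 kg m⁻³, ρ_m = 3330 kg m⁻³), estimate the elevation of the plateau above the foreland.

5170 m

Excess crust Δ = 71800 m − 41600 m = 30200 m, split between elevation h and root r with h + r = Δ.
Airy balance ρ_c h = (ρ_m − ρ_c) r gives r = h ρ_c/(ρ_m − ρ_c), so h (1 + ρ_c/(ρ_m − ρ_c)) = Δ, i.e. h = Δ (ρ_m − ρ_c)/ρ_m.
h = 30200 m × 570/3330 = 5170 m.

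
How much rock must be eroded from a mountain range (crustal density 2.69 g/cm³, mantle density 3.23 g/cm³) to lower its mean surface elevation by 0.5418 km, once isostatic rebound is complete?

Net drop Δ = e − u = e − e ρ_c/ρ_m = e (ρ_m − ρ_c)/ρ_m.
e = Δ ρ_m/(ρ_m − ρ_c) = 0.5418 km × 3.23/0.54 = 3.24 km.

3.24 km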